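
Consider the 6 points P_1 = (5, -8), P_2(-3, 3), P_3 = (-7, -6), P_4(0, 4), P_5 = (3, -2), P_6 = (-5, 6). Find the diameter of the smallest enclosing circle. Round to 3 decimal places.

17.205

A smallest enclosing disk is always determined by at most three of the input points on its boundary.
The farthest pair is P_1–P_6 with squared distance 296. The circle on this segment as diameter has centre (0, -1) and r² = 296/4 = 74.
Check P_2: distance² to centre = 25 ≤ 74, so it lies inside.
All remaining points lie in this disk, and no smaller disk contains both endpoints, so this is the minimum enclosing circle.
Diameter = 2r = 2√74 ≈ 17.205.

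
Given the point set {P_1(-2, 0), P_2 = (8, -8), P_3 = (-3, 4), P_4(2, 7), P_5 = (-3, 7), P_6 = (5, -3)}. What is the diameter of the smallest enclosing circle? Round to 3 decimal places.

18.601

The minimum enclosing circle of a finite set is fixed by two of the points (as a diameter) or three (as a circumcircle).
The farthest pair is P_2–P_5 with squared distance 346. The circle on this segment as diameter has centre (2.5, -0.5) and r² = 346/4 = 86.5.
Check P_1: distance² to centre = 20.5 ≤ 86.5, so it lies inside.
All remaining points lie in this disk, and no smaller disk contains both endpoints, so this is the minimum enclosing circle.
Diameter = 2r = 2√(86.5) ≈ 18.601.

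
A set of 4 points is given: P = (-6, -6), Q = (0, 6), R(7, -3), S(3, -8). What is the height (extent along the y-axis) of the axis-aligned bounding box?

max y = 6, min y = -8, so height = 14.

14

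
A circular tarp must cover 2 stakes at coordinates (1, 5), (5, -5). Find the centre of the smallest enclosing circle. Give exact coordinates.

(3, 0)

The smallest circle enclosing two points has them as diameter endpoints.
Centre = midpoint = (3, 0); r² = |(1, 5)−(5, -5)|²/4 = 116/4 = 29.
Centre = (3, 0).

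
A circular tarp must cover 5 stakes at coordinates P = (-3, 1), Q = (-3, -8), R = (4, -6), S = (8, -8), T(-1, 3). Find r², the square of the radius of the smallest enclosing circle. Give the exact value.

12625/242

The minimum enclosing circle is determined by three boundary points: Q, S, T.
Their circumcentre is (2.5, -73/22) with r² = 12625/242.
The farthest remaining point P is at distance² 11833/242 ≤ 12625/242.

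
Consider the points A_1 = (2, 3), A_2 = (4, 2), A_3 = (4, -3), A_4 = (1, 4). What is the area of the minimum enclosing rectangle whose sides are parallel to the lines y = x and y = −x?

In coordinates u = x + y, v = x − y the rectangle is axis-aligned; the map (x,y)→(u,v) scales areas by 2.
u-values: 5, 6, 1, 5; range = 6 − 1 = 5.
v-values: -1, 2, 7, -3; range = 7 − (-3) = 10.
Area = (5 × 10) / 2 = 25.

25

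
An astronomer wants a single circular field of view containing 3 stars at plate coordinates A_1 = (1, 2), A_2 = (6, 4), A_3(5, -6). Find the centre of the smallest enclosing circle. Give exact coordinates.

Side lengths²: A_1A_2² = 29, A_1A_3² = 80, A_2A_3² = 101.
Since A_2A_3² = 101 < 80 + 29 = 109, the triangle is acute, so the smallest enclosing circle is the circumcircle.
Circumcentre = (61/12, -23/24), r² = 14645/576.
Centre = (61/12, -23/24).

(61/12, -23/24)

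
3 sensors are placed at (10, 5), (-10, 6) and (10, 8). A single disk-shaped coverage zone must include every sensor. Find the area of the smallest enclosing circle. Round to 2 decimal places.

318.09

Call the three points A, B, C in the order given.
Side lengths²: AB² = 401, AC² = 9, BC² = 404.
Since BC² = 404 < 401 + 9 = 410, the triangle is acute, so the smallest enclosing circle is the circumcircle.
Circumcentre = (0.05, 6.5), r² = 101.2525.
Area = π·r² = π·101.2525 ≈ 318.09.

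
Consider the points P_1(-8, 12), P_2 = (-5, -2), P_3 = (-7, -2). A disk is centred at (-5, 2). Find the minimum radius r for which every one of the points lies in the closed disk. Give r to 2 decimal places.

10.44

The required radius is the distance from (-5, 2) to the farthest point.
Squared distances: 109, 16, 20.
Maximum is 109, attained at P_1.
r = √109 ≈ 10.44.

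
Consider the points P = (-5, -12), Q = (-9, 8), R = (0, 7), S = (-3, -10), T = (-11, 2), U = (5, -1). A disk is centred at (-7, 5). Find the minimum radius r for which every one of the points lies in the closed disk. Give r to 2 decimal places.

17.12

The required radius is the distance from (-7, 5) to the farthest point.
Squared distances: 293, 13, 53, 241, 25, 180.
Maximum is 293, attained at P.
r = √293 ≈ 17.12.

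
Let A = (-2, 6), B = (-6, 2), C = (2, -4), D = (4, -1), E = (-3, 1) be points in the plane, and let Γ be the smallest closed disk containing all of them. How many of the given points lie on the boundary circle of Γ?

3

A smallest enclosing disk is always determined by at most three of the input points on its boundary.
The minimum enclosing circle is determined by three boundary points: A, B, C.
Their circumcentre is (-5/7, 5/7) with r² = 1450/49.
The farthest remaining point D is at distance² 1233/49 ≤ 1450/49.
The points at distance exactly r from the centre are A, B, C — 3 points.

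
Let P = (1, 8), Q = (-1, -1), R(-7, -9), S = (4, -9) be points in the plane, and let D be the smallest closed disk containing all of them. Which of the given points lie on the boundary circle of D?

The minimum enclosing circle is determined by three boundary points: P, R, S.
Their circumcentre is (-1.5, -41/34) with r² = 52597/578.
The farthest remaining point Q is at distance² 169/578 ≤ 52597/578.
The points at distance exactly r from the centre are P, R, S — 3 points.

P, R, S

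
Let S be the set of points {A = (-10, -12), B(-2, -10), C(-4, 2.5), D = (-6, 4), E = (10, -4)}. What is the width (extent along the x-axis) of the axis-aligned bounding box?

20

max x = 10, min x = -10, so width = 20.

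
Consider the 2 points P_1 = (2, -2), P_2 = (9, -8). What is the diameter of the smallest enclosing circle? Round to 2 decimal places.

9.22

The smallest circle enclosing two points has them as diameter endpoints.
Centre = midpoint = (5.5, -5); r² = |P_1P_2|²/4 = 85/4 = 21.25.
Diameter = 2r = 2√(21.25) ≈ 9.22.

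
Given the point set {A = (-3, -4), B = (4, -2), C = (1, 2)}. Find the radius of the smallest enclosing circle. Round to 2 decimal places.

3.86

Side lengths²: AB² = 53, AC² = 52, BC² = 25.
Since AB² = 53 < 52 + 25 = 77, the triangle is acute, so the smallest enclosing circle is the circumcircle.
Circumcentre = (5/34, -30/17), r² = 17225/1156.
r = √(17225/1156) ≈ 3.86.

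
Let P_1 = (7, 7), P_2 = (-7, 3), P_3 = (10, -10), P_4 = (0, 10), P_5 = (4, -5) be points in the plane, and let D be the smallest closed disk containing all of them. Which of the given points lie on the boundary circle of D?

The minimum enclosing circle of a finite set is fixed by two of the points (as a diameter) or three (as a circumcircle).
The minimum enclosing circle is determined by three boundary points: P_2, P_3, P_4.
Their circumcentre is (11/3, -2/3) with r² = 1145/9.
The farthest remaining point P_1 is at distance² 629/9 ≤ 1145/9.
The points at distance exactly r from the centre are P_2, P_3, P_4 — 3 points.

P_2, P_3, P_4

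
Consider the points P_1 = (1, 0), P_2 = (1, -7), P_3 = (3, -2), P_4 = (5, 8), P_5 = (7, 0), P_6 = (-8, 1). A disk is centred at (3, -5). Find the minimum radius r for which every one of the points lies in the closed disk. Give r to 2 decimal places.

13.15

The required radius is the distance from (3, -5) to the farthest point.
Squared distances: 29, 8, 9, 173, 41, 157.
Maximum is 173, attained at P_4.
r = √173 ≈ 13.15.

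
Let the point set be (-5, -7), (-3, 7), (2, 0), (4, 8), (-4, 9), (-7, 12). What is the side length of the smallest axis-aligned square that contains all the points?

The bounding box has width 11 and height 19.
An axis-aligned square enclosing the set must have side ≥ max(width, height).
So the minimum side is max(11, 19) = 19.

19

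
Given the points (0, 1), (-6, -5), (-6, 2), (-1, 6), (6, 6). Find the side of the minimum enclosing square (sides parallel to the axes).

The bounding box has width 12 and height 11.
An axis-aligned square enclosing the set must have side ≥ max(width, height).
So the minimum side is max(12, 11) = 12.

12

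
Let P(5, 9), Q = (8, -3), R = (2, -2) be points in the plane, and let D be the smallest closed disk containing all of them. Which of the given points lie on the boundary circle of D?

P, Q, R

Side lengths²: PQ² = 153, PR² = 130, QR² = 37.
Since PQ² = 153 < 130 + 37 = 167, the triangle is acute, so the smallest enclosing circle is the circumcircle.
Circumcentre = (271/46, 131/46), r² = 40885/1058.
The points at distance exactly r from the centre are P, Q, R — 3 points.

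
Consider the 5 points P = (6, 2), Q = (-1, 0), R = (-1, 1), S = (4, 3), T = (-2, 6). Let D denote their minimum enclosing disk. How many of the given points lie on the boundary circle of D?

3

The minimum enclosing circle is determined by three boundary points: P, Q, T.
Their circumcentre is (39/22, 39/11) with r² = 9805/484.
The farthest remaining point R is at distance² 6857/484 ≤ 9805/484.
The points at distance exactly r from the centre are P, Q, T — 3 points.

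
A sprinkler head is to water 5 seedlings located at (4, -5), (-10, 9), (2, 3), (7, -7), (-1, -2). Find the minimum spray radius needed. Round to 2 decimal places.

11.67

By Welzl's lemma the MEC is supported by two points (diametrically opposite) or three points (on a circumcircle).
The farthest pair is (-10, 9)–(7, -7) with squared distance 545. The circle on this segment as diameter has centre (-1.5, 1) and r² = 545/4 = 136.25.
Check (4, -5): distance² to centre = 66.25 ≤ 136.25, so it lies inside.
All remaining points lie in this disk, and no smaller disk contains both endpoints, so this is the minimum enclosing circle.
r = √(136.25) ≈ 11.67.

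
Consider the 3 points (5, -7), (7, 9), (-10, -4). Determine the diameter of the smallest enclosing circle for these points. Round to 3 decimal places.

21.458

Call the three points A, B, C in the order given.
Side lengths²: AB² = 260, AC² = 234, BC² = 458.
Since BC² = 458 < 260 + 234 = 494, the triangle is acute, so the smallest enclosing circle is the circumcircle.
Circumcentre = (-42/41, 77/41), r² = 193505/1681.
Diameter = 2r = 2√(193505/1681) ≈ 21.458.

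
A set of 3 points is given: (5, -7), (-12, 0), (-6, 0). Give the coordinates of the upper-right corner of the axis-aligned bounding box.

(5, 0)

x-range [-12, 5], y-range [-7, 0].
The upper-right corner is (5, 0).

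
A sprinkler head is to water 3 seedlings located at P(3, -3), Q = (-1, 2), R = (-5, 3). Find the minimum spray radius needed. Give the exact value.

5

Side lengths²: PQ² = 41, PR² = 100, QR² = 17.
Since PR² = 100 ≥ 41 + 17 = 58, the angle opposite PR is not acute, so the smallest enclosing circle has PR as diameter.
Centre = midpoint of PR = (-1, 0), r² = 100/4 = 25.
r = √25 = 5.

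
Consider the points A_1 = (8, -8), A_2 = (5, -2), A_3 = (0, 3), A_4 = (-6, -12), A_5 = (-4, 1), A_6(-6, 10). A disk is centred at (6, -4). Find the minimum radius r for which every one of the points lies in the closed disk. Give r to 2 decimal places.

The required radius is the distance from (6, -4) to the farthest point.
Squared distances: 20, 5, 85, 208, 125, 340.
Maximum is 340, attained at A_6.
r = √340 ≈ 18.44.

18.44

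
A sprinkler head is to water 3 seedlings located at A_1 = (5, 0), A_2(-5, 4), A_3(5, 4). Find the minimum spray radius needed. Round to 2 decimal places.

Side lengths²: A_1A_2² = 116, A_1A_3² = 16, A_2A_3² = 100.
Since A_1A_2² = 116 ≥ 100 + 16 = 116, the angle opposite A_1A_2 is not acute, so the smallest enclosing circle has A_1A_2 as diameter.
Centre = midpoint of A_1A_2 = (0, 2), r² = 116/4 = 29.
r = √29 ≈ 5.39.

5.39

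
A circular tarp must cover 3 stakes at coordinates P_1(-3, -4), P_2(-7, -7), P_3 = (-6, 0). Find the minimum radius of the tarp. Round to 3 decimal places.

Side lengths²: P_1P_2² = 25, P_1P_3² = 25, P_2P_3² = 50.
Since P_2P_3² = 50 ≥ 25 + 25 = 50, the angle opposite P_2P_3 is not acute, so the smallest enclosing circle has P_2P_3 as diameter.
Centre = midpoint of P_2P_3 = (-6.5, -3.5), r² = 50/4 = 12.5.
r = √(12.5) ≈ 3.536.

3.536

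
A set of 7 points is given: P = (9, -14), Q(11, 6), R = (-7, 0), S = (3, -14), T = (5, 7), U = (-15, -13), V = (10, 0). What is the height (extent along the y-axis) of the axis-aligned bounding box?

max y = 7, min y = -14, so height = 21.

21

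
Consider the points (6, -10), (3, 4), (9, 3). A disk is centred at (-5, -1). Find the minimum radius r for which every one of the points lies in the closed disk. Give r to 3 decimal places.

The required radius is the distance from (-5, -1) to the farthest point.
Squared distances: 202, 89, 212.
Maximum is 212, attained at (9, 3).
r = √212 ≈ 14.560.

14.560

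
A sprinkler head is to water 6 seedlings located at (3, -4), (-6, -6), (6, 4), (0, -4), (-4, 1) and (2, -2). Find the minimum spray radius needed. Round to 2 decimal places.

7.81

The farthest pair is (-6, -6)–(6, 4) with squared distance 244. The circle on this segment as diameter has centre (0, -1) and r² = 244/4 = 61.
Check (3, -4): distance² to centre = 18 ≤ 61, so it lies inside.
All remaining points lie in this disk, and no smaller disk contains both endpoints, so this is the minimum enclosing circle.
r = √61 ≈ 7.81.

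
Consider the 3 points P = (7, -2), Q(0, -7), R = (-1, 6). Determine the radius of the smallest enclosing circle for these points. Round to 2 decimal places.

6.61

Side lengths²: PQ² = 74, PR² = 128, QR² = 170.
Since QR² = 170 < 128 + 74 = 202, the triangle is acute, so the smallest enclosing circle is the circumcircle.
Circumcentre = (7/12, -5/12), r² = 3145/72.
r = √(3145/72) ≈ 6.61.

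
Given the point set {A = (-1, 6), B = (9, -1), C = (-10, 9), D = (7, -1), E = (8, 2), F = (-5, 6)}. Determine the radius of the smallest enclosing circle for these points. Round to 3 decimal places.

The farthest pair is B–C with squared distance 461. The circle on this segment as diameter has centre (-0.5, 4) and r² = 461/4 = 115.25.
Check A: distance² to centre = 4.25 ≤ 115.25, so it lies inside.
All remaining points lie in this disk, and no smaller disk contains both endpoints, so this is the minimum enclosing circle.
r = √(115.25) ≈ 10.735.

10.735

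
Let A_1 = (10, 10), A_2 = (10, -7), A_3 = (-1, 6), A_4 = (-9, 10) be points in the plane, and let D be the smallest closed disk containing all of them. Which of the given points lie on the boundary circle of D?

A smallest enclosing disk is always determined by at most three of the input points on its boundary.
The farthest pair is A_2–A_4 with squared distance 650. The circle on this segment as diameter has centre (0.5, 1.5) and r² = 650/4 = 162.5.
Check A_1: distance² to centre = 162.5 ≤ 162.5, so it lies inside.
All remaining points lie in this disk, and no smaller disk contains both endpoints, so this is the minimum enclosing circle.
The points at distance exactly r from the centre are A_1, A_2, A_4 — 3 points.

A_1, A_2, A_4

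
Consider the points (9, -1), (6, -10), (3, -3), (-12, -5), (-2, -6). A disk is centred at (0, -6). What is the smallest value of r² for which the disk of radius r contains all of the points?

145

The required radius is the distance from (0, -6) to the farthest point.
Squared distances: 106, 52, 18, 145, 4.
Maximum is 145, attained at (-12, -5).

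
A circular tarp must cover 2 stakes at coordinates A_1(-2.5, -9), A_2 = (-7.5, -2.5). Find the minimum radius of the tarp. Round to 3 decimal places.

4.100

The smallest circle enclosing two points has them as diameter endpoints.
Centre = midpoint = (-5, -5.75); r² = |A_1A_2|²/4 = 67.25/4 = 16.8125.
r = √(16.8125) ≈ 4.100.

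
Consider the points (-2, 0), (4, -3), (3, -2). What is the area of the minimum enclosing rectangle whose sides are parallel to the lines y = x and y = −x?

In coordinates u = x + y, v = x − y the rectangle is axis-aligned; the map (x,y)→(u,v) scales areas by 2.
u-values: -2, 1, 1; range = 1 − (-2) = 3.
v-values: -2, 7, 5; range = 7 − (-2) = 9.
Area = (3 × 9) / 2 = 13.5.

13.5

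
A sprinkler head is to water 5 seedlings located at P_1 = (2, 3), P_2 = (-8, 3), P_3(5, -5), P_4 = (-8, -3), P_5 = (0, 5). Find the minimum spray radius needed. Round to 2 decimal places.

7.63

The minimum enclosing circle of a finite set is fixed by two of the points (as a diameter) or three (as a circumcircle).
The farthest pair is P_2–P_3 with squared distance 233. The circle on this segment as diameter has centre (-1.5, -1) and r² = 233/4 = 58.25.
Check P_1: distance² to centre = 28.25 ≤ 58.25, so it lies inside.
All remaining points lie in this disk, and no smaller disk contains both endpoints, so this is the minimum enclosing circle.
r = √(58.25) ≈ 7.63.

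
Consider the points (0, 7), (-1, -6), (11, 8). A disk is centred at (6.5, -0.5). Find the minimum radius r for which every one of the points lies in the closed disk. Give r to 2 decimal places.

9.92

The required radius is the distance from (6.5, -0.5) to the farthest point.
Squared distances: 98.5, 86.5, 92.5.
Maximum is 98.5, attained at (0, 7).
r = √(98.5) ≈ 9.92.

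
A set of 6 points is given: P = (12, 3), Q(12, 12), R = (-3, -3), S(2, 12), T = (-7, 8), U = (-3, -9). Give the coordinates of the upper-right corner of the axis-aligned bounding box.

x-range [-7, 12], y-range [-9, 12].
The upper-right corner is (12, 12).

(12, 12)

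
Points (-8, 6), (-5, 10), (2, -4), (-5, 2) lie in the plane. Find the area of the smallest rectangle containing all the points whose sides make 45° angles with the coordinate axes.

84

In coordinates u = x + y, v = x − y the rectangle is axis-aligned; the map (x,y)→(u,v) scales areas by 2.
u-values: -2, 5, -2, -3; range = 5 − (-3) = 8.
v-values: -14, -15, 6, -7; range = 6 − (-15) = 21.
Area = (8 × 21) / 2 = 84.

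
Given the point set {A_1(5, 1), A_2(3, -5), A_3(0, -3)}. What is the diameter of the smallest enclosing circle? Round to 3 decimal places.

6.637

Side lengths²: A_1A_2² = 40, A_1A_3² = 41, A_2A_3² = 13.
Since A_1A_3² = 41 < 40 + 13 = 53, the triangle is acute, so the smallest enclosing circle is the circumcircle.
Circumcentre = (67/22, -37/22), r² = 2665/242.
Diameter = 2r = 2√(2665/242) ≈ 6.637.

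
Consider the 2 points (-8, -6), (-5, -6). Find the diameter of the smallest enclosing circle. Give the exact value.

3

The smallest circle enclosing two points has them as diameter endpoints.
Centre = midpoint = (-6.5, -6); r² = |(-8, -6)−(-5, -6)|²/4 = 9/4 = 2.25.
Diameter = 2r = 2√(2.25) = 3.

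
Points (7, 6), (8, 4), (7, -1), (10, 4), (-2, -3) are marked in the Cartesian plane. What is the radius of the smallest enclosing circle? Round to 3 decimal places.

6.946

The farthest pair is (10, 4)–(-2, -3) with squared distance 193. The circle on this segment as diameter has centre (4, 0.5) and r² = 193/4 = 48.25.
Check (7, 6): distance² to centre = 39.25 ≤ 48.25, so it lies inside.
All remaining points lie in this disk, and no smaller disk contains both endpoints, so this is the minimum enclosing circle.
r = √(48.25) ≈ 6.946.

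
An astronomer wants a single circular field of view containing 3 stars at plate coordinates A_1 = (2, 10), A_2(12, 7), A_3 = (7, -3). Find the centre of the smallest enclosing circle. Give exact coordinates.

(259/46, 181/46)

Side lengths²: A_1A_2² = 109, A_1A_3² = 194, A_2A_3² = 125.
Since A_1A_3² = 194 < 125 + 109 = 234, the triangle is acute, so the smallest enclosing circle is the circumcircle.
Circumcentre = (259/46, 181/46), r² = 52865/1058.
Centre = (259/46, 181/46).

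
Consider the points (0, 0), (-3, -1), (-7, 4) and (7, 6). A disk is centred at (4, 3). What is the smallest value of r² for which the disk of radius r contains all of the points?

122

The required radius is the distance from (4, 3) to the farthest point.
Squared distances: 25, 65, 122, 18.
Maximum is 122, attained at (-7, 4).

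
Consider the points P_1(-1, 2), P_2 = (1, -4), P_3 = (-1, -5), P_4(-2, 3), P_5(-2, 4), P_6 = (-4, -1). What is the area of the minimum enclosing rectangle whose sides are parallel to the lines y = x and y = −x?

44

In coordinates u = x + y, v = x − y the rectangle is axis-aligned; the map (x,y)→(u,v) scales areas by 2.
u-values: 1, -3, -6, 1, 2, -5; range = 2 − (-6) = 8.
v-values: -3, 5, 4, -5, -6, -3; range = 5 − (-6) = 11.
Area = (8 × 11) / 2 = 44.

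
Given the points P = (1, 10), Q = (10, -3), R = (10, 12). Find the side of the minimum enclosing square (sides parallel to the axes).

15

The bounding box has width 9 and height 15.
An axis-aligned square enclosing the set must have side ≥ max(width, height).
So the minimum side is max(9, 15) = 15.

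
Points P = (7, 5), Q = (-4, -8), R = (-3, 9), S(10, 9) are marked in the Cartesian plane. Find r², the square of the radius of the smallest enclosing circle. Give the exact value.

121.25

By Welzl's lemma the MEC is supported by two points (diametrically opposite) or three points (on a circumcircle).
The farthest pair is Q–S with squared distance 485. The circle on this segment as diameter has centre (3, 0.5) and r² = 485/4 = 121.25.
Check P: distance² to centre = 36.25 ≤ 121.25, so it lies inside.
All remaining points lie in this disk, and no smaller disk contains both endpoints, so this is the minimum enclosing circle.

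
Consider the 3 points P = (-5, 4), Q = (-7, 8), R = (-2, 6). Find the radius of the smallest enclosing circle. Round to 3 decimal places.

Side lengths²: PQ² = 20, PR² = 13, QR² = 29.
Since QR² = 29 < 20 + 13 = 33, the triangle is acute, so the smallest enclosing circle is the circumcircle.
Circumcentre = (-4.625, 6.6875), r² = 7.36328125.
r = √(7.36328125) ≈ 2.714.

2.714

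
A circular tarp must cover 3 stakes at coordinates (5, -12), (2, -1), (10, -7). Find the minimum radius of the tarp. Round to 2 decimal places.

5.76

Call the three points A, B, C in the order given.
Side lengths²: AB² = 130, AC² = 50, BC² = 100.
Since AB² = 130 < 100 + 50 = 150, the triangle is acute, so the smallest enclosing circle is the circumcircle.
Circumcentre = (30/7, -44/7), r² = 1625/49.
r = √(1625/49) ≈ 5.76.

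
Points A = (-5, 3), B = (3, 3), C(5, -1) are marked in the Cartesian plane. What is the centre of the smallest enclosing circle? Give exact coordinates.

Side lengths²: AB² = 64, AC² = 116, BC² = 20.
Since AC² = 116 ≥ 64 + 20 = 84, the angle opposite AC is not acute, so the smallest enclosing circle has AC as diameter.
Centre = midpoint of AC = (0, 1), r² = 116/4 = 29.
Centre = (0, 1).

(0, 1)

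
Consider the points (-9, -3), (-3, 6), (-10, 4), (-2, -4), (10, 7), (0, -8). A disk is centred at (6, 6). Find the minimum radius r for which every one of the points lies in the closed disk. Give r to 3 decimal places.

The required radius is the distance from (6, 6) to the farthest point.
Squared distances: 306, 81, 260, 164, 17, 232.
Maximum is 306, attained at (-9, -3).
r = √306 ≈ 17.493.

17.493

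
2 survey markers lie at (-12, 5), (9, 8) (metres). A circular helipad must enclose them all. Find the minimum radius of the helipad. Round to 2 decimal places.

10.61

The smallest circle enclosing two points has them as diameter endpoints.
Centre = midpoint = (-1.5, 6.5); r² = |(-12, 5)−(9, 8)|²/4 = 450/4 = 112.5.
r = √(112.5) ≈ 10.61.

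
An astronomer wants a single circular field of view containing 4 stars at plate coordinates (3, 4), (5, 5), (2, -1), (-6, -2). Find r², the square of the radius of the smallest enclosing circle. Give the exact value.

The farthest pair is (5, 5)–(-6, -2) with squared distance 170. The circle on this segment as diameter has centre (-0.5, 1.5) and r² = 170/4 = 42.5.
Check (3, 4): distance² to centre = 18.5 ≤ 42.5, so it lies inside.
All remaining points lie in this disk, and no smaller disk contains both endpoints, so this is the minimum enclosing circle.

42.5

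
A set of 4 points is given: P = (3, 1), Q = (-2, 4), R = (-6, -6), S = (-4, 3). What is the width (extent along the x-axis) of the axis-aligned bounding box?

max x = 3, min x = -6, so width = 9.

9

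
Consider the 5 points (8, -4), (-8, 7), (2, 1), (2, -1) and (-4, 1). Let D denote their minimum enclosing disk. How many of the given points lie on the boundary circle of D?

2

The farthest pair is (8, -4)–(-8, 7) with squared distance 377. The circle on this segment as diameter has centre (0, 1.5) and r² = 377/4 = 94.25.
Check (2, 1): distance² to centre = 4.25 ≤ 94.25, so it lies inside.
All remaining points lie in this disk, and no smaller disk contains both endpoints, so this is the minimum enclosing circle.
The points at distance exactly r from the centre are (8, -4), (-8, 7) — 2 points.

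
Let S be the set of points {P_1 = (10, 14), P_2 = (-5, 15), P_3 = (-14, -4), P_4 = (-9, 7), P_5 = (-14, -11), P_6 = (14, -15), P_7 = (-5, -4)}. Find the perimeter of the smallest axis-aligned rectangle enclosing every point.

116

Width = max x − min x = 14 − (-14) = 28.
Height = max y − min y = 15 − (-15) = 30.
Perimeter = 2(28 + 30) = 116.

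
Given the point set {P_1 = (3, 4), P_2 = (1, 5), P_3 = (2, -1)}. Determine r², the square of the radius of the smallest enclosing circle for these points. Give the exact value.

9.25

Side lengths²: P_1P_2² = 5, P_1P_3² = 26, P_2P_3² = 37.
Since P_2P_3² = 37 ≥ 26 + 5 = 31, the angle opposite P_2P_3 is not acute, so the smallest enclosing circle has P_2P_3 as diameter.
Centre = midpoint of P_2P_3 = (1.5, 2), r² = 37/4 = 9.25.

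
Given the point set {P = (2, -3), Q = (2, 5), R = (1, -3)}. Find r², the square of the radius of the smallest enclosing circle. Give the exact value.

16.25

Side lengths²: PQ² = 64, PR² = 1, QR² = 65.
Since QR² = 65 ≥ 64 + 1 = 65, the angle opposite QR is not acute, so the smallest enclosing circle has QR as diameter.
Centre = midpoint of QR = (1.5, 1), r² = 65/4 = 16.25.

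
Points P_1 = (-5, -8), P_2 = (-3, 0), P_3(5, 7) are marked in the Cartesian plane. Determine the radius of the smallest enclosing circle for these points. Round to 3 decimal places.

Side lengths²: P_1P_2² = 68, P_1P_3² = 325, P_2P_3² = 113.
Since P_1P_3² = 325 ≥ 113 + 68 = 181, the angle opposite P_1P_3 is not acute, so the smallest enclosing circle has P_1P_3 as diameter.
Centre = midpoint of P_1P_3 = (0, -0.5), r² = 325/4 = 81.25.
r = √(81.25) ≈ 9.014.

9.014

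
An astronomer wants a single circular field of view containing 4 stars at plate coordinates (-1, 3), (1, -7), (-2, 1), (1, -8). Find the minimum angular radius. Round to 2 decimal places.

The farthest pair is (-1, 3)–(1, -8) with squared distance 125. The circle on this segment as diameter has centre (0, -2.5) and r² = 125/4 = 31.25.
Check (1, -7): distance² to centre = 21.25 ≤ 31.25, so it lies inside.
All remaining points lie in this disk, and no smaller disk contains both endpoints, so this is the minimum enclosing circle.
r = √(31.25) ≈ 5.59.

5.59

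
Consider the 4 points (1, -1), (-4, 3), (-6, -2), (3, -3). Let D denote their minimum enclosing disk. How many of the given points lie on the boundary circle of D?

By Welzl's lemma the MEC is supported by two points (diametrically opposite) or three points (on a circumcircle).
The minimum enclosing circle is determined by three boundary points: (-4, 3), (-6, -2), (3, -3).
Their circumcentre is (-125/94, -91/94) with r² = 101065/4418.
The farthest remaining point (1, -1) is at distance² 23985/4418 ≤ 101065/4418.
The points at distance exactly r from the centre are (-4, 3), (-6, -2), (3, -3) — 3 points.

3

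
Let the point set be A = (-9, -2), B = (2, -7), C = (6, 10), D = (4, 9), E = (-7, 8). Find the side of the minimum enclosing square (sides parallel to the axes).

The bounding box has width 15 and height 17.
An axis-aligned square enclosing the set must have side ≥ max(width, height).
So the minimum side is max(15, 17) = 17.

17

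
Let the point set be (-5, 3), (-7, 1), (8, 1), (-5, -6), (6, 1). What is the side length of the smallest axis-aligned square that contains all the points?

15

The bounding box has width 15 and height 9.
An axis-aligned square enclosing the set must have side ≥ max(width, height).
So the minimum side is max(15, 9) = 15.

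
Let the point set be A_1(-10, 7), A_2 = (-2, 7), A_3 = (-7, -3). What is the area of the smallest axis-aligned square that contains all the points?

The bounding box has width 8 and height 10.
An axis-aligned square enclosing the set must have side ≥ max(width, height).
So the minimum side is max(8, 10) = 10.
Area = 10² = 100.

100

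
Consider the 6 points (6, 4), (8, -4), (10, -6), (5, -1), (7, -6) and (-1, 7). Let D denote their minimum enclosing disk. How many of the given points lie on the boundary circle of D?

The farthest pair is (10, -6)–(-1, 7) with squared distance 290. The circle on this segment as diameter has centre (4.5, 0.5) and r² = 290/4 = 72.5.
Check (6, 4): distance² to centre = 14.5 ≤ 72.5, so it lies inside.
All remaining points lie in this disk, and no smaller disk contains both endpoints, so this is the minimum enclosing circle.
The points at distance exactly r from the centre are (10, -6), (-1, 7) — 2 points.

2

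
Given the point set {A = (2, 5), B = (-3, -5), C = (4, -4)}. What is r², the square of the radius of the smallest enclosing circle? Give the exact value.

Side lengths²: AB² = 125, AC² = 85, BC² = 50.
Since AB² = 125 < 85 + 50 = 135, the triangle is acute, so the smallest enclosing circle is the circumcircle.
Circumcentre = (-3/26, -5/26), r² = 10625/338.

10625/338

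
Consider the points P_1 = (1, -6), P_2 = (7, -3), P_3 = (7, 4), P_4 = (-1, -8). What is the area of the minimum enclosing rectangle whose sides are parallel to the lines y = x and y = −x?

In coordinates u = x + y, v = x − y the rectangle is axis-aligned; the map (x,y)→(u,v) scales areas by 2.
u-values: -5, 4, 11, -9; range = 11 − (-9) = 20.
v-values: 7, 10, 3, 7; range = 10 − 3 = 7.
Area = (20 × 7) / 2 = 70.

70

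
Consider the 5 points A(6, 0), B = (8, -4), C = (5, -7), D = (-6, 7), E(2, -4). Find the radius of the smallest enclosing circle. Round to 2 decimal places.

8.97

A smallest enclosing disk is always determined by at most three of the input points on its boundary.
The minimum enclosing circle is determined by three boundary points: B, C, D.
Their circumcentre is (0.34, 0.66) with r² = 80.3912.
The farthest remaining point A is at distance² 32.4712 ≤ 80.3912.
r = √(80.3912) ≈ 8.97.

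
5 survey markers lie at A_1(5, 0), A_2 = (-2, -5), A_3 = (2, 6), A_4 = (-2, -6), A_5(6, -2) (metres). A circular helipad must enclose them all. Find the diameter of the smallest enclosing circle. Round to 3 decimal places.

The farthest pair is A_3–A_4 with squared distance 160. The circle on this segment as diameter has centre (0, 0) and r² = 160/4 = 40.
Check A_1: distance² to centre = 25 ≤ 40, so it lies inside.
All remaining points lie in this disk, and no smaller disk contains both endpoints, so this is the minimum enclosing circle.
Diameter = 2r = 2√40 ≈ 12.649.

12.649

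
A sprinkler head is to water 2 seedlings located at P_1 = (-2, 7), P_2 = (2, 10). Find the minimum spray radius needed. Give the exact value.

The smallest circle enclosing two points has them as diameter endpoints.
Centre = midpoint = (0, 8.5); r² = |P_1P_2|²/4 = 25/4 = 6.25.
r = √(6.25) = 2.5.

2.5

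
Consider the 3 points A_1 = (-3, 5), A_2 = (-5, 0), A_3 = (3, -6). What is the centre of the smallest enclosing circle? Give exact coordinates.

(0, -0.5)

Side lengths²: A_1A_2² = 29, A_1A_3² = 157, A_2A_3² = 100.
Since A_1A_3² = 157 ≥ 100 + 29 = 129, the angle opposite A_1A_3 is not acute, so the smallest enclosing circle has A_1A_3 as diameter.
Centre = midpoint of A_1A_3 = (0, -0.5), r² = 157/4 = 39.25.
Centre = (0, -0.5).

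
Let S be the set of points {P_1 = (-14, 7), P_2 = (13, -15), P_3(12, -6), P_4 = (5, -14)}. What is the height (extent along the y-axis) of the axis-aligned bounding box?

22

max y = 7, min y = -15, so height = 22.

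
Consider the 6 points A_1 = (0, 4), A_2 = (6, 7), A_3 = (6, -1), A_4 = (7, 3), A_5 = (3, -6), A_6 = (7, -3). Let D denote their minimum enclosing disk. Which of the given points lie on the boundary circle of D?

By Welzl's lemma the MEC is supported by two points (diametrically opposite) or three points (on a circumcircle).
The farthest pair is A_2–A_5 with squared distance 178. The circle on this segment as diameter has centre (4.5, 0.5) and r² = 178/4 = 44.5.
Check A_1: distance² to centre = 32.5 ≤ 44.5, so it lies inside.
All remaining points lie in this disk, and no smaller disk contains both endpoints, so this is the minimum enclosing circle.
The points at distance exactly r from the centre are A_2, A_5 — 2 points.

A_2, A_5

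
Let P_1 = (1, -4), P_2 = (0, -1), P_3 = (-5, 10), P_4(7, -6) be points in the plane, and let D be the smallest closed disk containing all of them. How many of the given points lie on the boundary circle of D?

The farthest pair is P_3–P_4 with squared distance 400. The circle on this segment as diameter has centre (1, 2) and r² = 400/4 = 100.
Check P_1: distance² to centre = 36 ≤ 100, so it lies inside.
All remaining points lie in this disk, and no smaller disk contains both endpoints, so this is the minimum enclosing circle.
The points at distance exactly r from the centre are P_3, P_4 — 2 points.

2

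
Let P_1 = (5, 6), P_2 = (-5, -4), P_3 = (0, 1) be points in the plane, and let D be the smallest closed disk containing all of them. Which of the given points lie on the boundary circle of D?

Side lengths²: P_1P_2² = 200, P_1P_3² = 50, P_2P_3² = 50.
Since P_1P_2² = 200 ≥ 50 + 50 = 100, the angle opposite P_1P_2 is not acute, so the smallest enclosing circle has P_1P_2 as diameter.
Centre = midpoint of P_1P_2 = (0, 1), r² = 200/4 = 50.
The points at distance exactly r from the centre are P_1, P_2 — 2 points.

P_1, P_2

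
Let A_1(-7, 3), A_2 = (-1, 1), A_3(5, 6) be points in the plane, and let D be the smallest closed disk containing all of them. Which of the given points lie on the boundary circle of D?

A_1, A_3

Side lengths²: A_1A_2² = 40, A_1A_3² = 153, A_2A_3² = 61.
Since A_1A_3² = 153 ≥ 61 + 40 = 101, the angle opposite A_1A_3 is not acute, so the smallest enclosing circle has A_1A_3 as diameter.
Centre = midpoint of A_1A_3 = (-1, 4.5), r² = 153/4 = 38.25.
The points at distance exactly r from the centre are A_1, A_3 — 2 points.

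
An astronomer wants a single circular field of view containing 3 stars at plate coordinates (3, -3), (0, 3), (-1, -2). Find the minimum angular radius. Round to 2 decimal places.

Call the three points A, B, C in the order given.
Side lengths²: AB² = 45, AC² = 17, BC² = 26.
Since AB² = 45 ≥ 26 + 17 = 43, the angle opposite AB is not acute, so the smallest enclosing circle has AB as diameter.
Centre = midpoint of AB = (1.5, 0), r² = 45/4 = 11.25.
r = √(11.25) ≈ 3.35.

3.35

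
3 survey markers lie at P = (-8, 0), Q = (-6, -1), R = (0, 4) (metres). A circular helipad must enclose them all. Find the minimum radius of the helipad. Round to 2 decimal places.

4.47

Side lengths²: PQ² = 5, PR² = 80, QR² = 61.
Since PR² = 80 ≥ 61 + 5 = 66, the angle opposite PR is not acute, so the smallest enclosing circle has PR as diameter.
Centre = midpoint of PR = (-4, 2), r² = 80/4 = 20.
r = √20 ≈ 4.47.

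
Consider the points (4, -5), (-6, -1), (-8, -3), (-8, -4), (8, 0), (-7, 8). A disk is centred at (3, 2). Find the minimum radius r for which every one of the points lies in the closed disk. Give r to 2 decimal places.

The required radius is the distance from (3, 2) to the farthest point.
Squared distances: 50, 90, 146, 157, 29, 136.
Maximum is 157, attained at (-8, -4).
r = √157 ≈ 12.53.

12.53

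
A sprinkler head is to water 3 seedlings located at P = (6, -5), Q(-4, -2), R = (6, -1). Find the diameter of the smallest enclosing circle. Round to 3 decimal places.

Side lengths²: PQ² = 109, PR² = 16, QR² = 101.
Since PQ² = 109 < 101 + 16 = 117, the triangle is acute, so the smallest enclosing circle is the circumcircle.
Circumcentre = (1.15, -3), r² = 27.5225.
Diameter = 2r = 2√(27.5225) ≈ 10.492.

10.492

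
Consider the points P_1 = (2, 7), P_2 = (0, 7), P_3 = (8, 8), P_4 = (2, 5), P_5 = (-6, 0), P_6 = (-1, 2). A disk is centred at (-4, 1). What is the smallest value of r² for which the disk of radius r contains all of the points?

193

The required radius is the distance from (-4, 1) to the farthest point.
Squared distances: 72, 52, 193, 52, 5, 10.
Maximum is 193, attained at P_3.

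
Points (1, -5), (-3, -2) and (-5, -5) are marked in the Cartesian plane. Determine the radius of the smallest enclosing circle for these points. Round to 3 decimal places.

Call the three points A, B, C in the order given.
Side lengths²: AB² = 25, AC² = 36, BC² = 13.
Since AC² = 36 < 25 + 13 = 38, the triangle is acute, so the smallest enclosing circle is the circumcircle.
Circumcentre = (-2, -29/6), r² = 325/36.
r = √(325/36) ≈ 3.005.

3.005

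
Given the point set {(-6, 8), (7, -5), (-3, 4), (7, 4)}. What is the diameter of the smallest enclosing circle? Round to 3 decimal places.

18.385

The farthest pair is (-6, 8)–(7, -5) with squared distance 338. The circle on this segment as diameter has centre (0.5, 1.5) and r² = 338/4 = 84.5.
Check (-3, 4): distance² to centre = 18.5 ≤ 84.5, so it lies inside.
All remaining points lie in this disk, and no smaller disk contains both endpoints, so this is the minimum enclosing circle.
Diameter = 2r = 2√(84.5) ≈ 18.385.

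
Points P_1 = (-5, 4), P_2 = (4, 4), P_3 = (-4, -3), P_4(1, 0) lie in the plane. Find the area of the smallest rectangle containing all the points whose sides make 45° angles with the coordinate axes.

75

In coordinates u = x + y, v = x − y the rectangle is axis-aligned; the map (x,y)→(u,v) scales areas by 2.
u-values: -1, 8, -7, 1; range = 8 − (-7) = 15.
v-values: -9, 0, -1, 1; range = 1 − (-9) = 10.
Area = (15 × 10) / 2 = 75.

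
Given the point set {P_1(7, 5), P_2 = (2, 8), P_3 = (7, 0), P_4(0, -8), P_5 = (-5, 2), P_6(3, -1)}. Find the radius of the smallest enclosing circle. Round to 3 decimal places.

By Welzl's lemma the MEC is supported by two points (diametrically opposite) or three points (on a circumcircle).
The farthest pair is P_2–P_4 with squared distance 260. The circle on this segment as diameter has centre (1, 0) and r² = 260/4 = 65.
Check P_1: distance² to centre = 61 ≤ 65, so it lies inside.
All remaining points lie in this disk, and no smaller disk contains both endpoints, so this is the minimum enclosing circle.
r = √65 ≈ 8.062.

8.062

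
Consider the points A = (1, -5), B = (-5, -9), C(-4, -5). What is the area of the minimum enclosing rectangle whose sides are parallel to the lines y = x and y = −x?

In coordinates u = x + y, v = x − y the rectangle is axis-aligned; the map (x,y)→(u,v) scales areas by 2.
u-values: -4, -14, -9; range = -4 − (-14) = 10.
v-values: 6, 4, 1; range = 6 − 1 = 5.
Area = (10 × 5) / 2 = 25.

25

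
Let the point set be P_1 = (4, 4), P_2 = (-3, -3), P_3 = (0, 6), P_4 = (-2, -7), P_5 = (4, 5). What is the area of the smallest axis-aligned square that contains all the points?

169

The bounding box has width 7 and height 13.
An axis-aligned square enclosing the set must have side ≥ max(width, height).
So the minimum side is max(7, 13) = 13.
Area = 13² = 169.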